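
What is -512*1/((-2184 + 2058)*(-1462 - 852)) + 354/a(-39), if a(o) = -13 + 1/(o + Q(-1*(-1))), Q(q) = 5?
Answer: -877372780/32290713 ≈ -27.171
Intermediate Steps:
a(o) = -13 + 1/(5 + o) (a(o) = -13 + 1/(o + 5) = -13 + 1/(5 + o))
-512*1/((-2184 + 2058)*(-1462 - 852)) + 354/a(-39) = -512*1/((-2184 + 2058)*(-1462 - 852)) + 354/(((-64 - 13*(-39))/(5 - 39))) = -512/((-126*(-2314))) + 354/(((-64 + 507)/(-34))) = -512/291564 + 354/((-1/34*443)) = -512*1/291564 + 354/(-443/34) = -128/72891 + 354*(-34/443) = -128/72891 - 12036/443 = -877372780/32290713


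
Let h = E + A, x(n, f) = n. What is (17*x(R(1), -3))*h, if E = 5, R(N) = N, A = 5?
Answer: 170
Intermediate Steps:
h = 10 (h = 5 + 5 = 10)
(17*x(R(1), -3))*h = (17*1)*10 = 17*10 = 170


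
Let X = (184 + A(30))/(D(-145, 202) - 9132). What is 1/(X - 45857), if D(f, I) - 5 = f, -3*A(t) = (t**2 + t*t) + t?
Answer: -4636/212592839 ≈ -2.1807e-5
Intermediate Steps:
A(t) = -2*t**2/3 - t/3 (A(t) = -((t**2 + t*t) + t)/3 = -((t**2 + t**2) + t)/3 = -(2*t**2 + t)/3 = -(t + 2*t**2)/3 = -2*t**2/3 - t/3)
D(f, I) = 5 + f
X = 213/4636 (X = (184 - 1/3*30*(1 + 2*30))/((5 - 145) - 9132) = (184 - 1/3*30*(1 + 60))/(-140 - 9132) = (184 - 1/3*30*61)/(-9272) = (184 - 610)*(-1/9272) = -426*(-1/9272) = 213/4636 ≈ 0.045945)
1/(X - 45857) = 1/(213/4636 - 45857) = 1/(-212592839/4636) = -4636/212592839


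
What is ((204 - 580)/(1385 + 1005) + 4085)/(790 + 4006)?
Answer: 4881387/5731220 ≈ 0.85172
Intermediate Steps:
((204 - 580)/(1385 + 1005) + 4085)/(790 + 4006) = (-376/2390 + 4085)/4796 = (-376*1/2390 + 4085)*(1/4796) = (-188/1195 + 4085)*(1/4796) = (4881387/1195)*(1/4796) = 4881387/5731220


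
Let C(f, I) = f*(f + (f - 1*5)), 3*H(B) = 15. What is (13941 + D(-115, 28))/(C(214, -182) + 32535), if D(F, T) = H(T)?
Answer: 13946/123057 ≈ 0.11333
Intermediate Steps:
H(B) = 5 (H(B) = (1/3)*15 = 5)
C(f, I) = f*(-5 + 2*f) (C(f, I) = f*(f + (f - 5)) = f*(f + (-5 + f)) = f*(-5 + 2*f))
D(F, T) = 5
(13941 + D(-115, 28))/(C(214, -182) + 32535) = (13941 + 5)/(214*(-5 + 2*214) + 32535) = 13946/(214*(-5 + 428) + 32535) = 13946/(214*423 + 32535) = 13946/(90522 + 32535) = 13946/123057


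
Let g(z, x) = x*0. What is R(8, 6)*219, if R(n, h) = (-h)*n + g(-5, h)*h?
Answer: -10512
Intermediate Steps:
g(z, x) = 0
R(n, h) = -h*n (R(n, h) = (-h)*n + 0*h = -h*n + 0 = -h*n)
R(8, 6)*219 = -1*6*8*219 = -48*219 = -10512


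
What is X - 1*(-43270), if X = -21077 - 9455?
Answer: 12738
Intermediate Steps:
X = -30532
X - 1*(-43270) = -30532 - 1*(-43270) = -30532 + 43270 = 12738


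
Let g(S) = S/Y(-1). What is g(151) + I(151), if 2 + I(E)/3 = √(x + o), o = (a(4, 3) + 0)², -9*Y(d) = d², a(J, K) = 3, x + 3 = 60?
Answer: -1365 + 3*√66 ≈ -1340.6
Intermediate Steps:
x = 57 (x = -3 + 60 = 57)
Y(d) = -d²/9
g(S) = -9*S (g(S) = S/((-⅑*(-1)²)) = S/((-⅑*1)) = S/(-⅑) = S*(-9) = -9*S)
o = 9 (o = (3 + 0)² = 3² = 9)
I(E) = -6 + 3*√66 (I(E) = -6 + 3*√(57 + 9) = -6 + 3*√66)
g(151) + I(151) = -9*151 + (-6 + 3*√66) = -1359 + (-6 + 3*√66) = -1365 + 3*√66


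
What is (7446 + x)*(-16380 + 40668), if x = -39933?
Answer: -789044256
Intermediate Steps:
(7446 + x)*(-16380 + 40668) = (7446 - 39933)*(-16380 + 40668) = -32487*24288 = -789044256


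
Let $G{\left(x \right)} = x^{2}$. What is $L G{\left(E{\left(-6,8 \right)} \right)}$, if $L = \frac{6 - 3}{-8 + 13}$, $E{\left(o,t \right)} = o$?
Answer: $\frac{108}{5} \approx 21.6$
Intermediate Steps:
$L = \frac{3}{5} \approx 0.6$
$L G{\left(E{\left(-6,8 \right)} \right)} = \frac{3 \left(-6\right)^{2}}{5} = \frac{3}{5} \cdot 36 = \frac{108}{5}$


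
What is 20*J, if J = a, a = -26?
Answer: -520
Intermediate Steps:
J = -26
20*J = 20*(-26) = -520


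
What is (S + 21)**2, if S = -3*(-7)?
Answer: 1764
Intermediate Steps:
S = 21
(S + 21)**2 = (21 + 21)**2 = 42**2 = 1764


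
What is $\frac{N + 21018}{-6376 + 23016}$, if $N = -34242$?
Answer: $- \frac{1653}{2080} \approx -0.79471$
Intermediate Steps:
$\frac{N + 21018}{-6376 + 23016} = \frac{-34242 + 21018}{-6376 + 23016} = - \frac{13224}{16640} = \left(-13224\right) \frac{1}{16640} = - \frac{1653}{2080}$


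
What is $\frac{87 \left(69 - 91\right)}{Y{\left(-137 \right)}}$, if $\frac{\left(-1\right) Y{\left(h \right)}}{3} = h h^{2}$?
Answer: $- \frac{638}{2571353} \approx -0.00024812$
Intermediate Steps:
$Y{\left(h \right)} = - 3 h^{3}$ ($Y{\left(h \right)} = - 3 h h^{2} = - 3 h^{3}$)
$\frac{87 \left(69 - 91\right)}{Y{\left(-137 \right)}} = \frac{87 \left(69 - 91\right)}{\left(-3\right) \left(-137\right)^{3}} = \frac{87 \left(-22\right)}{\left(-3\right) \left(-2571353\right)} = - \frac{1914}{7714059} = \left(-1914\right) \frac{1}{7714059} = - \frac{638}{2571353}$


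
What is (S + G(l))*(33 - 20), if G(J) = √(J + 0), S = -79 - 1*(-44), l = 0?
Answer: -455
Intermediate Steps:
S = -35 (S = -79 + 44 = -35)
G(J) = √J
(S + G(l))*(33 - 20) = (-35 + √0)*(33 - 20) = (-35 + 0)*13 = -35*13 = -455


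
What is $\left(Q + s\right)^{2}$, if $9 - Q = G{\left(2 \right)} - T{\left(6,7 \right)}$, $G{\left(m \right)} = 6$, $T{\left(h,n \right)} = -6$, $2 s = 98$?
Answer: $2116$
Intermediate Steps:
$s = 49$ ($s = \frac{1}{2} \cdot 98 = 49$)
$Q = -3$ ($Q = 9 - \left(6 - -6\right) = 9 - \left(6 + 6\right) = 9 - 12 = -3$)
$\left(Q + s\right)^{2} = \left(-3 + 49\right)^{2} = 46^{2} = 2116$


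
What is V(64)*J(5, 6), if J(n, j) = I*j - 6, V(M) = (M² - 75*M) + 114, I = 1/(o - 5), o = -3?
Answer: 7965/2 ≈ 3982.5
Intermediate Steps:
I = -⅛ (I = 1/(-3 - 5) = 1/(-8) = -⅛ ≈ -0.12500)
V(M) = 114 + M² - 75*M
J(n, j) = -6 - j/8 (J(n, j) = -j/8 - 6 = -6 - j/8)
V(64)*J(5, 6) = (114 + 64² - 75*64)*(-6 - ⅛*6) = (114 + 4096 - 4800)*(-6 - ¾) = -590*(-27/4) = 7965/2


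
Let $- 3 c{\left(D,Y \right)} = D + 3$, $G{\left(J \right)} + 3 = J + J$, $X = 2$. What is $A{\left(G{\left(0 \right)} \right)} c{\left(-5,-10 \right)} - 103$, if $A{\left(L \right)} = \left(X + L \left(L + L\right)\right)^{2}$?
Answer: $\frac{491}{3} \approx 163.67$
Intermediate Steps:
$G{\left(J \right)} = -3 + 2 J$ ($G{\left(J \right)} = -3 + \left(J + J\right) = -3 + 2 J$)
$c{\left(D,Y \right)} = -1 - \frac{D}{3}$ ($c{\left(D,Y \right)} = - \frac{D + 3}{3} = - \frac{3 + D}{3} = -1 - \frac{D}{3}$)
$A{\left(L \right)} = \left(2 + 2 L^{2}\right)^{2}$ ($A{\left(L \right)} = \left(2 + L \left(L + L\right)\right)^{2} = \left(2 + L 2 L\right)^{2} = \left(2 + 2 L^{2}\right)^{2}$)
$A{\left(G{\left(0 \right)} \right)} c{\left(-5,-10 \right)} - 103 = 4 \left(1 + \left(-3 + 2 \cdot 0\right)^{2}\right)^{2} \left(-1 - - \frac{5}{3}\right) - 103 = 4 \left(1 + \left(-3 + 0\right)^{2}\right)^{2} \left(-1 + \frac{5}{3}\right) - 103 = 4 \left(1 + \left(-3\right)^{2}\right)^{2} \cdot \frac{2}{3} - 103 = 4 \left(1 + 9\right)^{2} \cdot \frac{2}{3} - 103 = 4 \cdot 10^{2} \cdot \frac{2}{3} - 103 = 4 \cdot 100 \cdot \frac{2}{3} - 103 = 400 \cdot \frac{2}{3} - 103 = \frac{800}{3} - 103 = \frac{491}{3}$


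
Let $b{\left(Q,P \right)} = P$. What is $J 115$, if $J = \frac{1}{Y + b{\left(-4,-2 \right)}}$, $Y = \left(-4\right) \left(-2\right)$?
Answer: $\frac{115}{6} \approx 19.167$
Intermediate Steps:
$Y = 8$
$J = \frac{1}{6}$ ($J = \frac{1}{8 - 2} = \frac{1}{6} \approx 0.16667$)
$J 115 = \frac{1}{6} \cdot 115 = \frac{115}{6}$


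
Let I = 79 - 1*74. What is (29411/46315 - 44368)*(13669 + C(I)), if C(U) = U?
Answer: -28098354036066/46315 ≈ -6.0668e+8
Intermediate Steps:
I = 5 (I = 79 - 74 = 5)
(29411/46315 - 44368)*(13669 + C(I)) = (29411/46315 - 44368)*(13669 + 5) = (29411*(1/46315) - 44368)*13674 = (29411/46315 - 44368)*13674 = -2054874509/46315*13674 = -28098354036066/46315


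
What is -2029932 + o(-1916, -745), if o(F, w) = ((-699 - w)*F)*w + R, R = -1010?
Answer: 63630378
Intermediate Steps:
o(F, w) = -1010 + F*w*(-699 - w) (o(F, w) = ((-699 - w)*F)*w - 1010 = (F*(-699 - w))*w - 1010 = F*w*(-699 - w) - 1010 = -1010 + F*w*(-699 - w))
-2029932 + o(-1916, -745) = -2029932 + (-1010 - 1*(-1916)*(-745)² - 699*(-1916)*(-745)) = -2029932 + (-1010 - 1*(-1916)*555025 - 997766580) = -2029932 + (-1010 + 1063427900 - 997766580) = -2029932 + 65660310 = 63630378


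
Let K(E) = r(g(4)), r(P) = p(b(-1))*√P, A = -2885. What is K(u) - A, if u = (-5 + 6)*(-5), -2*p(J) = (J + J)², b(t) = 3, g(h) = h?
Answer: 2849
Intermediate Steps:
p(J) = -2*J² (p(J) = -(J + J)²/2 = -4*J²/2 = -2*J²)
u = -5 (u = 1*(-5) = -5)
r(P) = -18*√P (r(P) = (-2*3²)*√P = (-2*9)*√P = -18*√P)
K(E) = -36 (K(E) = -18*√4 = -18*2 = -36)
K(u) - A = -36 - 1*(-2885) = -36 + 2885 = 2849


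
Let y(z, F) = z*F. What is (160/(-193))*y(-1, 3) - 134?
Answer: -25382/193 ≈ -131.51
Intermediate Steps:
y(z, F) = F*z
(160/(-193))*y(-1, 3) - 134 = (160/(-193))*(3*(-1)) - 134 = (160*(-1/193))*(-3) - 134 = -160/193*(-3) - 134 = 480/193 - 134 = -25382/193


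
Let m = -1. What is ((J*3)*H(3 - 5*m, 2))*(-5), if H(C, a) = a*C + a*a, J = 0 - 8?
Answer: 2400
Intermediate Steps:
J = -8
H(C, a) = a² + C*a (H(C, a) = C*a + a² = a² + C*a)
((J*3)*H(3 - 5*m, 2))*(-5) = ((-8*3)*(2*((3 - 5*(-1)) + 2)))*(-5) = -48*((3 + 5) + 2)*(-5) = -48*(8 + 2)*(-5) = -48*10*(-5) = -24*20*(-5) = -480*(-5) = 2400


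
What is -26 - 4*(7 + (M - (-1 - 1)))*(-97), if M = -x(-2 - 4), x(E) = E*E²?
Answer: 87274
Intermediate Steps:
x(E) = E³
M = 216 (M = -(-2 - 4)³ = -1*(-6)³ = -1*(-216) = 216)
-26 - 4*(7 + (M - (-1 - 1)))*(-97) = -26 - 4*(7 + (216 - (-1 - 1)))*(-97) = -26 - 4*(7 + (216 - 1*(-2)))*(-97) = -26 - 4*(7 + (216 + 2))*(-97) = -26 - 4*(7 + 218)*(-97) = -26 - 4*225*(-97) = -26 - 900*(-97) = -26 + 87300 = 87274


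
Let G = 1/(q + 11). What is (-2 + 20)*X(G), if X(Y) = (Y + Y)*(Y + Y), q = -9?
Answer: 18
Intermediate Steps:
G = ½ (G = 1/(-9 + 11) = 1/2 = ½ ≈ 0.50000)
X(Y) = 4*Y² (X(Y) = (2*Y)*(2*Y) = 4*Y²)
(-2 + 20)*X(G) = (-2 + 20)*(4*(½)²) = 18*(4*(¼)) = 18*1 = 18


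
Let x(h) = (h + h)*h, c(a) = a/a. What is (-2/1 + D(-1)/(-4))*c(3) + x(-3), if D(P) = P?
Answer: 65/4 ≈ 16.250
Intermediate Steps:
c(a) = 1
x(h) = 2*h**2 (x(h) = (2*h)*h = 2*h**2)
(-2/1 + D(-1)/(-4))*c(3) + x(-3) = (-2/1 - 1/(-4))*1 + 2*(-3)**2 = (-2*1 - 1*(-1/4))*1 + 2*9 = (-2 + 1/4)*1 + 18 = -7/4*1 + 18 = -7/4 + 18 = 65/4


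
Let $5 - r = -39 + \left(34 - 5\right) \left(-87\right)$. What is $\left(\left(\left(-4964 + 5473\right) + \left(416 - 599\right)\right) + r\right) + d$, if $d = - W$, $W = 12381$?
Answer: $-9488$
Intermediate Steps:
$r = 2567$ ($r = 5 - \left(-39 + \left(34 - 5\right) \left(-87\right)\right) = 5 - \left(-39 + 29 \left(-87\right)\right) = 5 - \left(-39 - 2523\right) = 5 - -2562 = 5 + 2562 = 2567$)
$d = -12381$ ($d = \left(-1\right) 12381 = -12381$)
$\left(\left(\left(-4964 + 5473\right) + \left(416 - 599\right)\right) + r\right) + d = \left(\left(\left(-4964 + 5473\right) + \left(416 - 599\right)\right) + 2567\right) - 12381 = \left(\left(509 + \left(416 - 599\right)\right) + 2567\right) - 12381 = \left(\left(509 - 183\right) + 2567\right) - 12381 = \left(326 + 2567\right) - 12381 = 2893 - 12381 = -9488$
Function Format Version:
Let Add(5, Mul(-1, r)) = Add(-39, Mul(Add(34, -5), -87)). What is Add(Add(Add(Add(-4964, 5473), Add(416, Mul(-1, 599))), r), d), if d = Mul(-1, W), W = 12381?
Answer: -9488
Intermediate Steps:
r = 2567 (r = Add(5, Mul(-1, Add(-39, Mul(Add(34, -5), -87)))) = Add(5, Mul(-1, Add(-39, Mul(29, -87)))) = Add(5, Mul(-1, Add(-39, -2523))) = Add(5, Mul(-1, -2562)) = Add(5, 2562) = 2567)
d = -12381 (d = Mul(-1, 12381) = -12381)
Add(Add(Add(Add(-4964, 5473), Add(416, Mul(-1, 599))), r), d) = Add(Add(Add(Add(-4964, 5473), Add(416, Mul(-1, 599))), 2567), -12381) = Add(Add(Add(509, Add(416, -599)), 2567), -12381) = Add(Add(Add(509, -183), 2567), -12381) = Add(Add(326, 2567), -12381) = Add(2893, -12381) = -9488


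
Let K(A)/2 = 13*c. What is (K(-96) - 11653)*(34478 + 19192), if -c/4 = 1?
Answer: -630998190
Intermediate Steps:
c = -4 (c = -4*1 = -4)
K(A) = -104 (K(A) = 2*(13*(-4)) = 2*(-52) = -104)
(K(-96) - 11653)*(34478 + 19192) = (-104 - 11653)*(34478 + 19192) = -11757*53670 = -630998190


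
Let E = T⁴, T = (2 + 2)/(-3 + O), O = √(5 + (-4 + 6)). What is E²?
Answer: 65536/(3 - √7)⁸ ≈ 2.6425e+8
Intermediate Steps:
O = √7 (O = √(5 + 2) = √7 ≈ 2.6458)
T = 4/(-3 + √7) (T = (2 + 2)/(-3 + √7) = 4/(-3 + √7) ≈ -11.292)
E = (-6 - 2*√7)⁴ ≈ 16256.
E² = (256/(3 - √7)⁴)² = 65536/(3 - √7)⁸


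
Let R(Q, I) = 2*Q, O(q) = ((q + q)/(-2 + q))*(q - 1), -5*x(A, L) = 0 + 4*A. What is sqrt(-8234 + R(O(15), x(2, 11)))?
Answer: I*sqrt(1380626)/13 ≈ 90.385*I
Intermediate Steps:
x(A, L) = -4*A/5 (x(A, L) = -(0 + 4*A)/5 = -4*A/5)
O(q) = 2*q*(-1 + q)/(-2 + q) (O(q) = ((2*q)/(-2 + q))*(-1 + q) = (2*q/(-2 + q))*(-1 + q) = 2*q*(-1 + q)/(-2 + q))
sqrt(-8234 + R(O(15), x(2, 11))) = sqrt(-8234 + 2*(2*15*(-1 + 15)/(-2 + 15))) = sqrt(-8234 + 2*(2*15*14/13)) = sqrt(-8234 + 2*(2*15*(1/13)*14)) = sqrt(-8234 + 2*(420/13)) = sqrt(-8234 + 840/13) = sqrt(-106202/13) = I*sqrt(1380626)/13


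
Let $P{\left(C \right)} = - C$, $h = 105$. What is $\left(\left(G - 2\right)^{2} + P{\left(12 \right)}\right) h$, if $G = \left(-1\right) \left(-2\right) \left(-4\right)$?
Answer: $9240$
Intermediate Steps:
$G = -8$ ($G = 2 \left(-4\right) = -8$)
$\left(\left(G - 2\right)^{2} + P{\left(12 \right)}\right) h = \left(\left(-8 - 2\right)^{2} - 12\right) 105 = \left(\left(-10\right)^{2} - 12\right) 105 = \left(100 - 12\right) 105 = 88 \cdot 105 = 9240$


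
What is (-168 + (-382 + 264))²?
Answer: 81796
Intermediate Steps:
(-168 + (-382 + 264))² = (-168 - 118)² = (-286)² = 81796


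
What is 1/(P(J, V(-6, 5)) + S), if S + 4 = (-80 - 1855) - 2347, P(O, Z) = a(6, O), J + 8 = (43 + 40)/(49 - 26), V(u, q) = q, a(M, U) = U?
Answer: -23/98679 ≈ -0.00023308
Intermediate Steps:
J = -101/23 (J = -8 + (43 + 40)/(49 - 26) = -8 + 83/23 = -101/23 ≈ -4.3913)
P(O, Z) = O
S = -4286 (S = -4 + ((-80 - 1855) - 2347) = -4 + (-1935 - 2347) = -4 - 4282 = -4286)
1/(P(J, V(-6, 5)) + S) = 1/(-101/23 - 4286) = 1/(-98679/23) = -23/98679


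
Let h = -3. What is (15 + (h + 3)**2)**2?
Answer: 225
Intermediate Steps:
(15 + (h + 3)**2)**2 = (15 + (-3 + 3)**2)**2 = (15 + 0**2)**2 = (15 + 0)**2 = 15**2 = 225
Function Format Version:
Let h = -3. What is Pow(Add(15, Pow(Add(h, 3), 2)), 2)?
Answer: 225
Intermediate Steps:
Pow(Add(15, Pow(Add(h, 3), 2)), 2) = Pow(Add(15, Pow(Add(-3, 3), 2)), 2) = Pow(Add(15, Pow(0, 2)), 2) = Pow(Add(15, 0), 2) = Pow(15, 2) = 225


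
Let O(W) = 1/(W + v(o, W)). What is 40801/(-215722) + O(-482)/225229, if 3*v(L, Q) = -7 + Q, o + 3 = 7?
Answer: -5927271852427/31338518468010 ≈ -0.18914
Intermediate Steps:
o = 4 (o = -3 + 7 = 4)
v(L, Q) = -7/3 + Q/3 (v(L, Q) = (-7 + Q)/3 = -7/3 + Q/3)
O(W) = 1/(-7/3 + 4*W/3) (O(W) = 1/(W + (-7/3 + W/3)) = 1/(-7/3 + 4*W/3))
40801/(-215722) + O(-482)/225229 = 40801/(-215722) + (3/(-7 + 4*(-482)))/225229 = 40801*(-1/215722) + (3/(-7 - 1928))*(1/225229) = -40801/215722 + (3/(-1935))*(1/225229) = -40801/215722 + (3*(-1/1935))*(1/225229) = -40801/215722 - 1/645*1/225229 = -40801/215722 - 1/145272705 = -5927271852427/31338518468010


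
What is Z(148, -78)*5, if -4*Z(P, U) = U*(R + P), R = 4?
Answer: 14820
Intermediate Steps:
Z(P, U) = -U*(4 + P)/4
Z(148, -78)*5 = -¼*(-78)*(4 + 148)*5 = -¼*(-78)*152*5 = 2964*5 = 14820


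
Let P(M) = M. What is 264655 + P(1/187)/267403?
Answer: 13233904160456/50004361 ≈ 2.6466e+5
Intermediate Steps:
264655 + P(1/187)/267403 = 264655 + 1/(187*267403) = 264655 + (1/187)*(1/267403) = 264655 + 1/50004361 = 13233904160456/50004361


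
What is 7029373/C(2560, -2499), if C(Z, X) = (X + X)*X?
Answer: 7029373/12490002 ≈ 0.56280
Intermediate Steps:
C(Z, X) = 2*X² (C(Z, X) = (2*X)*X = 2*X²)
7029373/C(2560, -2499) = 7029373/((2*(-2499)²)) = 7029373/((2*6245001)) = 7029373/12490002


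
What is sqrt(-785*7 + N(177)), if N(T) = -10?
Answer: I*sqrt(5505) ≈ 74.196*I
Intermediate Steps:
sqrt(-785*7 + N(177)) = sqrt(-785*7 - 10) = sqrt(-5495 - 10) = sqrt(-5505) = I*sqrt(5505)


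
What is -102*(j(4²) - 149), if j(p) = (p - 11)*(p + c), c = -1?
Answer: 7548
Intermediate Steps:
j(p) = (-1 + p)*(-11 + p) (j(p) = (p - 11)*(p - 1) = (-11 + p)*(-1 + p) = (-1 + p)*(-11 + p))
-102*(j(4²) - 149) = -102*((11 + (4²)² - 12*4²) - 149) = -102*((11 + 16² - 12*16) - 149) = -102*((11 + 256 - 192) - 149) = -102*(75 - 149) = -102*(-74) = 7548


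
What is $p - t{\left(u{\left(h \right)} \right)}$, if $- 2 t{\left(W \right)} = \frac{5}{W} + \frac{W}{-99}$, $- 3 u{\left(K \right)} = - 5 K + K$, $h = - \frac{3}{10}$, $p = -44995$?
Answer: $- \frac{89102471}{1980} \approx -45001.0$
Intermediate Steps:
$h = - \frac{3}{10}$ ($h = \left(-3\right) \frac{1}{10} = - \frac{3}{10} \approx -0.3$)
$u{\left(K \right)} = \frac{4 K}{3}$ ($u{\left(K \right)} = - \frac{- 5 K + K}{3} = - \frac{\left(-4\right) K}{3} = \frac{4 K}{3}$)
$t{\left(W \right)} = - \frac{5}{2 W} + \frac{W}{198}$ ($t{\left(W \right)} = - \frac{\frac{5}{W} + \frac{W}{-99}}{2} = - \frac{\frac{5}{W} + W \left(- \frac{1}{99}\right)}{2} = - \frac{\frac{5}{W} - \frac{W}{99}}{2} = - \frac{5}{2 W} + \frac{W}{198}$)
$p - t{\left(u{\left(h \right)} \right)} = -44995 - \frac{-495 + \left(\frac{4}{3} \left(- \frac{3}{10}\right)\right)^{2}}{198 \cdot \frac{4}{3} \left(- \frac{3}{10}\right)} = -44995 - \frac{-495 + \left(- \frac{2}{5}\right)^{2}}{198 \left(- \frac{2}{5}\right)} = -44995 - \frac{1}{198} \left(- \frac{5}{2}\right) \left(-495 + \frac{4}{25}\right) = -44995 - \frac{1}{198} \left(- \frac{5}{2}\right) \left(- \frac{12371}{25}\right) = -44995 - \frac{12371}{1980} = - \frac{89102471}{1980}$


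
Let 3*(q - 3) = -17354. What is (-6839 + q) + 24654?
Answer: 36100/3 ≈ 12033.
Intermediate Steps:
q = -17345/3 (q = 3 + (1/3)*(-17354) = 3 - 17354/3 = -17345/3 ≈ -5781.7)
(-6839 + q) + 24654 = (-6839 - 17345/3) + 24654 = -37862/3 + 24654 = 36100/3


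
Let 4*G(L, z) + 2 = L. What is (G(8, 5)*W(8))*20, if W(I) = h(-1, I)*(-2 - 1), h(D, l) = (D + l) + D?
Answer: -540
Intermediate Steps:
G(L, z) = -½ + L/4
h(D, l) = l + 2*D
W(I) = 6 - 3*I (W(I) = (I + 2*(-1))*(-2 - 1) = (I - 2)*(-3) = (-2 + I)*(-3) = 6 - 3*I)
(G(8, 5)*W(8))*20 = ((-½ + (¼)*8)*(6 - 3*8))*20 = ((-½ + 2)*(6 - 24))*20 = ((3/2)*(-18))*20 = -27*20 = -540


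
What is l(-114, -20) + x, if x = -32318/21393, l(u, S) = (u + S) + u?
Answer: -5337782/21393 ≈ -249.51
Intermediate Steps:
l(u, S) = S + 2*u (l(u, S) = (S + u) + u = S + 2*u)
x = -32318/21393 (x = -32318*1/21393 = -32318/21393 ≈ -1.5107)
l(-114, -20) + x = (-20 + 2*(-114)) - 32318/21393 = (-20 - 228) - 32318/21393 = -248 - 32318/21393 = -5337782/21393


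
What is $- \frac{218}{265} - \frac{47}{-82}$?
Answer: $- \frac{5421}{21730} \approx -0.24947$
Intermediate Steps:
$- \frac{218}{265} - \frac{47}{-82} = \left(-218\right) \frac{1}{265} - - \frac{47}{82} = - \frac{218}{265} + \frac{47}{82} = - \frac{5421}{21730}$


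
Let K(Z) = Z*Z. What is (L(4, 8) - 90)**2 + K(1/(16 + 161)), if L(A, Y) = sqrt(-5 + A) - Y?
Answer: 300852388/31329 - 196*I ≈ 9603.0 - 196.0*I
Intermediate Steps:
K(Z) = Z**2
(L(4, 8) - 90)**2 + K(1/(16 + 161)) = ((sqrt(-5 + 4) - 1*8) - 90)**2 + (1/(16 + 161))**2 = ((sqrt(-1) - 8) - 90)**2 + (1/177)**2 = ((I - 8) - 90)**2 + (1/177)**2 = ((-8 + I) - 90)**2 + 1/31329 = (-98 + I)**2 + 1/31329 = 1/31329 + (-98 + I)**2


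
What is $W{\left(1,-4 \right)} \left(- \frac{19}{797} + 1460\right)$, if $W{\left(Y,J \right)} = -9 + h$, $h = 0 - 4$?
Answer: $- \frac{15126813}{797} \approx -18980.0$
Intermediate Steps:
$h = -4$ ($h = 0 - 4 = -4$)
$W{\left(Y,J \right)} = -13$ ($W{\left(Y,J \right)} = -9 - 4 = -13$)
$W{\left(1,-4 \right)} \left(- \frac{19}{797} + 1460\right) = - 13 \left(- \frac{19}{797} + 1460\right) = \left(-13\right) \frac{1163601}{797} = - \frac{15126813}{797}$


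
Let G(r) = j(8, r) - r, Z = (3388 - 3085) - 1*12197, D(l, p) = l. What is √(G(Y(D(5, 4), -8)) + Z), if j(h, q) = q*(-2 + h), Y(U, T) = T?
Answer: 3*I*√1326 ≈ 109.24*I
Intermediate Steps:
Z = -11894 (Z = 303 - 12197 = -11894)
G(r) = 5*r (G(r) = r*(-2 + 8) - r = r*6 - r = 6*r - r = 5*r)
√(G(Y(D(5, 4), -8)) + Z) = √(5*(-8) - 11894) = √(-40 - 11894) = √(-11934) = 3*I*√1326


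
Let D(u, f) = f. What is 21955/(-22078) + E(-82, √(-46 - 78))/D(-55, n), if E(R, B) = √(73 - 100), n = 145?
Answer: -21955/22078 + 3*I*√3/145 ≈ -0.99443 + 0.035836*I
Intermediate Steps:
E(R, B) = 3*I*√3 (E(R, B) = √(-27) = 3*I*√3)
21955/(-22078) + E(-82, √(-46 - 78))/D(-55, n) = 21955/(-22078) + (3*I*√3)/145 = 21955*(-1/22078) + (3*I*√3)*(1/145) = -21955/22078 + 3*I*√3/145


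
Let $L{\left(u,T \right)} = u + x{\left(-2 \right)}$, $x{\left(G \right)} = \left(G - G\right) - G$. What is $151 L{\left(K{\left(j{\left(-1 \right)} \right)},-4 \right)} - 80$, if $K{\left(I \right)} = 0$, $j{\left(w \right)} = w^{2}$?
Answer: $222$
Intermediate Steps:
$x{\left(G \right)} = - G$ ($x{\left(G \right)} = 0 - G = - G$)
$L{\left(u,T \right)} = 2 + u$ ($L{\left(u,T \right)} = u - -2 = u + 2 = 2 + u$)
$151 L{\left(K{\left(j{\left(-1 \right)} \right)},-4 \right)} - 80 = 151 \left(2 + 0\right) - 80 = 151 \cdot 2 - 80 = 302 - 80 = 222$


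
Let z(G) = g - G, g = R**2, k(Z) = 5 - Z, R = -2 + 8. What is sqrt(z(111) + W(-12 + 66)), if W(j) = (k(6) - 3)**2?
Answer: I*sqrt(59) ≈ 7.6811*I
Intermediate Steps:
R = 6
W(j) = 16 (W(j) = ((5 - 1*6) - 3)**2 = ((5 - 6) - 3)**2 = (-1 - 3)**2 = (-4)**2 = 16)
g = 36 (g = 6**2 = 36)
z(G) = 36 - G
sqrt(z(111) + W(-12 + 66)) = sqrt((36 - 1*111) + 16) = sqrt((36 - 111) + 16) = sqrt(-75 + 16) = sqrt(-59) = I*sqrt(59)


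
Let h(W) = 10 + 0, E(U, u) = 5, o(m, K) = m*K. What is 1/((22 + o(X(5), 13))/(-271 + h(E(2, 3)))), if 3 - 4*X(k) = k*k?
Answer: 58/11 ≈ 5.2727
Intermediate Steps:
X(k) = ¾ - k²/4 (X(k) = ¾ - k*k/4 = ¾ - k²/4)
o(m, K) = K*m
h(W) = 10
1/((22 + o(X(5), 13))/(-271 + h(E(2, 3)))) = 1/((22 + 13*(¾ - ¼*5²))/(-271 + 10)) = 1/((22 + 13*(¾ - ¼*25))/(-261)) = 1/((22 + 13*(¾ - 25/4))*(-1/261)) = 1/((22 + 13*(-11/2))*(-1/261)) = 1/((22 - 143/2)*(-1/261)) = 1/(-99/2*(-1/261)) = 1/(11/58) = 58/11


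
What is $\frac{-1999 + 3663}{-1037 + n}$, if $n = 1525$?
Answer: $\frac{208}{61} \approx 3.4098$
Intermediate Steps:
$\frac{-1999 + 3663}{-1037 + n} = \frac{-1999 + 3663}{-1037 + 1525} = \frac{1664}{488} = 1664 \cdot \frac{1}{488} = \frac{208}{61}$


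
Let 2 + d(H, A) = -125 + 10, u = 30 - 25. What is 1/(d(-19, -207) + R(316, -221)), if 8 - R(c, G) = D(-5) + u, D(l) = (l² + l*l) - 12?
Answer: -1/152 ≈ -0.0065789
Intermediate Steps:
D(l) = -12 + 2*l² (D(l) = (l² + l²) - 12 = 2*l² - 12 = -12 + 2*l²)
u = 5
d(H, A) = -117 (d(H, A) = -2 + (-125 + 10) = -2 - 115 = -117)
R(c, G) = -35 (R(c, G) = 8 - ((-12 + 2*(-5)²) + 5) = 8 - ((-12 + 2*25) + 5) = 8 - ((-12 + 50) + 5) = 8 - (38 + 5) = 8 - 1*43 = 8 - 43 = -35)
1/(d(-19, -207) + R(316, -221)) = 1/(-117 - 35) = 1/(-152) = -1/152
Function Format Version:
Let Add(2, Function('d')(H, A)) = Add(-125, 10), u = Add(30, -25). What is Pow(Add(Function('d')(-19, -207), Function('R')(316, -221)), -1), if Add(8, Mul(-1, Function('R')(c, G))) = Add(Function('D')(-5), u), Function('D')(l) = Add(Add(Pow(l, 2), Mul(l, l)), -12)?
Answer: Rational(-1, 152) ≈ -0.0065789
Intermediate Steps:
Function('D')(l) = Add(-12, Mul(2, Pow(l, 2))) (Function('D')(l) = Add(Add(Pow(l, 2), Pow(l, 2)), -12) = Add(Mul(2, Pow(l, 2)), -12) = Add(-12, Mul(2, Pow(l, 2))))
u = 5
Function('d')(H, A) = -117 (Function('d')(H, A) = Add(-2, Add(-125, 10)) = Add(-2, -115) = -117)
Function('R')(c, G) = -35 (Function('R')(c, G) = Add(8, Mul(-1, Add(Add(-12, Mul(2, Pow(-5, 2))), 5))) = Add(8, Mul(-1, Add(Add(-12, Mul(2, 25)), 5))) = Add(8, Mul(-1, Add(Add(-12, 50), 5))) = Add(8, Mul(-1, Add(38, 5))) = Add(8, Mul(-1, 43)) = Add(8, -43) = -35)
Pow(Add(Function('d')(-19, -207), Function('R')(316, -221)), -1) = Pow(Add(-117, -35), -1) = Pow(-152, -1) = Rational(-1, 152)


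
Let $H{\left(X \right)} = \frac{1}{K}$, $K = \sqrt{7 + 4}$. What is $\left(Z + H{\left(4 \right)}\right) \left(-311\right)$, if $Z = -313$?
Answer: $97343 - \frac{311 \sqrt{11}}{11} \approx 97249.0$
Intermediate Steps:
$K = \sqrt{11} \approx 3.3166$
$H{\left(X \right)} = \frac{\sqrt{11}}{11}$ ($H{\left(X \right)} = \frac{1}{\sqrt{11}} = \frac{\sqrt{11}}{11}$)
$\left(Z + H{\left(4 \right)}\right) \left(-311\right) = \left(-313 + \frac{\sqrt{11}}{11}\right) \left(-311\right) = 97343 - \frac{311 \sqrt{11}}{11}$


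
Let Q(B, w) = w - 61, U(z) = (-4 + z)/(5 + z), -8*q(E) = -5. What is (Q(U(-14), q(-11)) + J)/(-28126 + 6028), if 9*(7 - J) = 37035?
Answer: 33347/176784 ≈ 0.18863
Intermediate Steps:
J = -4108 (J = 7 - ⅑*37035 = 7 - 4115 = -4108)
q(E) = 5/8 (q(E) = -⅛*(-5) = 5/8)
U(z) = (-4 + z)/(5 + z)
Q(B, w) = -61 + w
(Q(U(-14), q(-11)) + J)/(-28126 + 6028) = ((-61 + 5/8) - 4108)/(-28126 + 6028) = (-483/8 - 4108)/(-22098) = -33347/8*(-1/22098) = 33347/176784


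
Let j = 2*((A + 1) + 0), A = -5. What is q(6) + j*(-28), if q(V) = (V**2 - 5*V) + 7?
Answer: 237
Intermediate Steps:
q(V) = 7 + V**2 - 5*V
j = -8 (j = 2*((-5 + 1) + 0) = 2*(-4 + 0) = 2*(-4) = -8)
q(6) + j*(-28) = (7 + 6**2 - 5*6) - 8*(-28) = (7 + 36 - 30) + 224 = 13 + 224 = 237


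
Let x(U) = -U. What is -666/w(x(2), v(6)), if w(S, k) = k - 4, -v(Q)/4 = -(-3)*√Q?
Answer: -333/106 + 999*√6/106 ≈ 19.944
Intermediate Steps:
v(Q) = -12*√Q (v(Q) = -(-4)*(-3*√Q) = -12*√Q)
w(S, k) = -4 + k
-666/w(x(2), v(6)) = -666/(-4 - 12*√6)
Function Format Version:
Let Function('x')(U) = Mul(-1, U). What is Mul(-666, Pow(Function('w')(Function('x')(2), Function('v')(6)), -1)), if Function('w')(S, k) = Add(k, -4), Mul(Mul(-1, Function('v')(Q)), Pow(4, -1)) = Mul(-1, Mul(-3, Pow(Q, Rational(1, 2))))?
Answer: Add(Rational(-333, 106), Mul(Rational(999, 106), Pow(6, Rational(1, 2)))) ≈ 19.944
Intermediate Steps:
Function('v')(Q) = Mul(-12, Pow(Q, Rational(1, 2))) (Function('v')(Q) = Mul(-4, Mul(-1, Mul(-3, Pow(Q, Rational(1, 2))))) = Mul(-4, Mul(3, Pow(Q, Rational(1, 2)))) = Mul(-12, Pow(Q, Rational(1, 2))))
Function('w')(S, k) = Add(-4, k)
Mul(-666, Pow(Function('w')(Function('x')(2), Function('v')(6)), -1)) = Mul(-666, Pow(Add(-4, Mul(-12, Pow(6, Rational(1, 2)))), -1))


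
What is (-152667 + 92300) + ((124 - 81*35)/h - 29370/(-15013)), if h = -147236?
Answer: -133434115701393/2210454068 ≈ -60365.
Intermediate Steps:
(-152667 + 92300) + ((124 - 81*35)/h - 29370/(-15013)) = (-152667 + 92300) + ((124 - 81*35)/(-147236) - 29370/(-15013)) = -60367 + ((124 - 2835)*(-1/147236) - 29370*(-1/15013)) = -60367 + (-2711*(-1/147236) + 29370/15013) = -60367 + (2711/147236 + 29370/15013) = -60367 + 4365021563/2210454068 = -133434115701393/2210454068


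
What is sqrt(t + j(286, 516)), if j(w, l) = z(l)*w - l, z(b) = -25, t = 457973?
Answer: sqrt(450307) ≈ 671.05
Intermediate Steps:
j(w, l) = -l - 25*w (j(w, l) = -25*w - l = -l - 25*w)
sqrt(t + j(286, 516)) = sqrt(457973 + (-1*516 - 25*286)) = sqrt(457973 + (-516 - 7150)) = sqrt(457973 - 7666) = sqrt(450307)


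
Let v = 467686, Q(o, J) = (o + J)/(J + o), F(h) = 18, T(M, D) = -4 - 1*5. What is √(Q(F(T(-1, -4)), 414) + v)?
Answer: √467687 ≈ 683.88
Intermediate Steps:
T(M, D) = -9 (T(M, D) = -4 - 5 = -9)
Q(o, J) = 1 (Q(o, J) = (J + o)/(J + o) = 1)
√(Q(F(T(-1, -4)), 414) + v) = √(1 + 467686) = √467687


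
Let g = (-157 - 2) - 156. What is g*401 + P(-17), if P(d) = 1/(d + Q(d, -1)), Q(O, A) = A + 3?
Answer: -1894726/15 ≈ -1.2632e+5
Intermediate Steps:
g = -315 (g = -159 - 156 = -315)
Q(O, A) = 3 + A
P(d) = 1/(2 + d) (P(d) = 1/(d + (3 - 1)) = 1/(d + 2) = 1/(2 + d))
g*401 + P(-17) = -315*401 + 1/(2 - 17) = -126315 + 1/(-15) = -126315 - 1/15 = -1894726/15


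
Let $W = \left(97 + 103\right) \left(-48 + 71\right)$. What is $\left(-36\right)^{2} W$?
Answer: $5961600$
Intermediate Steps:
$W = 4600$ ($W = 200 \cdot 23 = 4600$)
$\left(-36\right)^{2} W = \left(-36\right)^{2} \cdot 4600 = 1296 \cdot 4600 = 5961600$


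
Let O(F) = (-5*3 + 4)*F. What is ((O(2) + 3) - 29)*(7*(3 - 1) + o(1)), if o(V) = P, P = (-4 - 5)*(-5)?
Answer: -2832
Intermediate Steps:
P = 45 (P = -9*(-5) = 45)
O(F) = -11*F (O(F) = (-15 + 4)*F = -11*F)
o(V) = 45
((O(2) + 3) - 29)*(7*(3 - 1) + o(1)) = ((-11*2 + 3) - 29)*(7*(3 - 1) + 45) = ((-22 + 3) - 29)*(7*2 + 45) = (-19 - 29)*(14 + 45) = -48*59 = -2832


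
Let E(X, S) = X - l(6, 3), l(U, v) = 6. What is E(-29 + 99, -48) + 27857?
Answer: 27921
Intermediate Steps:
E(X, S) = -6 + X (E(X, S) = X - 1*6 = X - 6 = -6 + X)
E(-29 + 99, -48) + 27857 = (-6 + (-29 + 99)) + 27857 = (-6 + 70) + 27857 = 64 + 27857 = 27921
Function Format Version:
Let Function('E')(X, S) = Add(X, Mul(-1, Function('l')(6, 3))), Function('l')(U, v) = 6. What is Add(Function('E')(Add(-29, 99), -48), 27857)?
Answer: 27921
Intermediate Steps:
Function('E')(X, S) = Add(-6, X) (Function('E')(X, S) = Add(X, Mul(-1, 6)) = Add(X, -6) = Add(-6, X))
Add(Function('E')(Add(-29, 99), -48), 27857) = Add(Add(-6, Add(-29, 99)), 27857) = Add(Add(-6, 70), 27857) = Add(64, 27857) = 27921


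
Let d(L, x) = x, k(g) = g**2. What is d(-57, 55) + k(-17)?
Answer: 344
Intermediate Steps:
d(-57, 55) + k(-17) = 55 + (-17)**2 = 55 + 289 = 344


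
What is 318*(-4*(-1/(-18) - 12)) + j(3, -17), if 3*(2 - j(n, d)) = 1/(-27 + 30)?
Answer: 136757/9 ≈ 15195.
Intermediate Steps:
j(n, d) = 17/9 (j(n, d) = 2 - 1/(3*(-27 + 30)) = 2 - ⅓/3 = 2 - ⅓*⅓ = 2 - ⅑ = 17/9)
318*(-4*(-1/(-18) - 12)) + j(3, -17) = 318*(-4*(-1/(-18) - 12)) + 17/9 = 318*(-4*(-1*(-1/18) - 12)) + 17/9 = 318*(-4*(1/18 - 12)) + 17/9 = 318*(-4*(-215/18)) + 17/9 = 318*(430/9) + 17/9 = 45580/3 + 17/9 = 136757/9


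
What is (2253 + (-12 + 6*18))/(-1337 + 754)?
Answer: -2349/583 ≈ -4.0292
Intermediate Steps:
(2253 + (-12 + 6*18))/(-1337 + 754) = (2253 + (-12 + 108))/(-583) = (2253 + 96)*(-1/583) = 2349*(-1/583) = -2349/583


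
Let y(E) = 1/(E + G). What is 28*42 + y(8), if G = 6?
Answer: 16465/14 ≈ 1176.1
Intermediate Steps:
y(E) = 1/(6 + E) (y(E) = 1/(E + 6) = 1/(6 + E))
28*42 + y(8) = 28*42 + 1/(6 + 8) = 1176 + 1/14 = 16465/14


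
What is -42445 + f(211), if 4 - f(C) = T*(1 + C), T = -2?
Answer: -42017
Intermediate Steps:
f(C) = 6 + 2*C (f(C) = 4 - (-2)*(1 + C) = 4 - (-2 - 2*C) = 4 + (2 + 2*C) = 6 + 2*C)
-42445 + f(211) = -42445 + (6 + 2*211) = -42445 + (6 + 422) = -42445 + 428 = -42017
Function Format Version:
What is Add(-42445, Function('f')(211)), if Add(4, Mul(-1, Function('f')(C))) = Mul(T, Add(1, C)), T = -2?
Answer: -42017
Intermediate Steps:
Function('f')(C) = Add(6, Mul(2, C)) (Function('f')(C) = Add(4, Mul(-1, Mul(-2, Add(1, C)))) = Add(4, Mul(-1, Add(-2, Mul(-2, C)))) = Add(4, Add(2, Mul(2, C))) = Add(6, Mul(2, C)))
Add(-42445, Function('f')(211)) = Add(-42445, Add(6, Mul(2, 211))) = Add(-42445, Add(6, 422)) = Add(-42445, 428) = -42017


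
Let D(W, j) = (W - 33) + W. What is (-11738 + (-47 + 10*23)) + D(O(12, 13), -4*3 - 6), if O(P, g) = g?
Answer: -11562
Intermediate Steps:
D(W, j) = -33 + 2*W (D(W, j) = (-33 + W) + W = -33 + 2*W)
(-11738 + (-47 + 10*23)) + D(O(12, 13), -4*3 - 6) = (-11738 + (-47 + 10*23)) + (-33 + 2*13) = (-11738 + (-47 + 230)) + (-33 + 26) = (-11738 + 183) - 7 = -11555 - 7 = -11562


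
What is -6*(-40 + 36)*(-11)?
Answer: -264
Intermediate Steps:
-6*(-40 + 36)*(-11) = -(-24)*(-11) = -6*44 = -264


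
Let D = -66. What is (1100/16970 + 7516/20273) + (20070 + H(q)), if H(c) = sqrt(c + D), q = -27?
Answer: 690488834352/34403281 + I*sqrt(93) ≈ 20070.0 + 9.6436*I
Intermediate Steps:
H(c) = sqrt(-66 + c) (H(c) = sqrt(c - 66) = sqrt(-66 + c))
(1100/16970 + 7516/20273) + (20070 + H(q)) = (1100/16970 + 7516/20273) + (20070 + sqrt(-66 - 27)) = (1100*(1/16970) + 7516*(1/20273)) + (20070 + sqrt(-93)) = (110/1697 + 7516/20273) + (20070 + I*sqrt(93)) = 14984682/34403281 + (20070 + I*sqrt(93)) = 690488834352/34403281 + I*sqrt(93)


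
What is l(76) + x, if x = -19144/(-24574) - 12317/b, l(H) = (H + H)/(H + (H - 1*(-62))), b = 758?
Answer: -14709094625/996549422 ≈ -14.760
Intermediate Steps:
l(H) = 2*H/(62 + 2*H) (l(H) = (2*H)/(H + (H + 62)) = (2*H)/(H + (62 + H)) = (2*H)/(62 + 2*H) = 2*H/(62 + 2*H))
x = -144083403/9313546 (x = -19144/(-24574) - 12317/758 = -19144*(-1/24574) - 12317*1/758 = 9572/12287 - 12317/758 = -144083403/9313546 ≈ -15.470)
l(76) + x = 76/(31 + 76) - 144083403/9313546 = 76/107 - 144083403/9313546 = -14709094625/996549422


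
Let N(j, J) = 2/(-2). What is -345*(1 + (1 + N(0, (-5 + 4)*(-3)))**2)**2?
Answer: -345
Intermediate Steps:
N(j, J) = -1 (N(j, J) = 2*(-1/2) = -1)
-345*(1 + (1 + N(0, (-5 + 4)*(-3)))**2)**2 = -345*(1 + (1 - 1)**2)**2 = -345*(1 + 0**2)**2 = -345*(1 + 0)**2 = -345*1**2 = -345*1 = -345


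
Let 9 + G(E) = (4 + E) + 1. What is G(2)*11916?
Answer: -23832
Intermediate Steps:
G(E) = -4 + E (G(E) = -9 + ((4 + E) + 1) = -9 + (5 + E) = -4 + E)
G(2)*11916 = (-4 + 2)*11916 = -2*11916 = -23832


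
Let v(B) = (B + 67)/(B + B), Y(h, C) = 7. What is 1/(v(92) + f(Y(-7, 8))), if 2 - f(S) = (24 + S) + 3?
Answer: -184/5729 ≈ -0.032117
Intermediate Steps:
f(S) = -25 - S (f(S) = 2 - ((24 + S) + 3) = 2 - (27 + S) = 2 + (-27 - S) = -25 - S)
v(B) = (67 + B)/(2*B) (v(B) = (67 + B)/((2*B)) = (67 + B)*(1/(2*B)) = (67 + B)/(2*B))
1/(v(92) + f(Y(-7, 8))) = 1/((½)*(67 + 92)/92 + (-25 - 1*7)) = 1/((½)*(1/92)*159 + (-25 - 7)) = 1/(159/184 - 32) = 1/(-5729/184) = -184/5729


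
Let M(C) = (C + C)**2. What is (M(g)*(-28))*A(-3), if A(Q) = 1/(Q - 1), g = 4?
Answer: 448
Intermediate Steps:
M(C) = 4*C**2 (M(C) = (2*C)**2 = 4*C**2)
A(Q) = 1/(-1 + Q)
(M(g)*(-28))*A(-3) = ((4*4**2)*(-28))/(-1 - 3) = ((4*16)*(-28))/(-4) = (64*(-28))*(-1/4) = -1792*(-1/4) = 448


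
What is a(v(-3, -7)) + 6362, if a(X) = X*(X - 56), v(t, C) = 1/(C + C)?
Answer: 1247737/196 ≈ 6366.0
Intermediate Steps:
v(t, C) = 1/(2*C)
a(X) = X*(-56 + X)
a(v(-3, -7)) + 6362 = ((1/2)/(-7))*(-56 + (1/2)/(-7)) + 6362 = ((1/2)*(-1/7))*(-56 + (1/2)*(-1/7)) + 6362 = -(-56 - 1/14)/14 + 6362 = -1/14*(-785/14) + 6362 = 785/196 + 6362 = 1247737/196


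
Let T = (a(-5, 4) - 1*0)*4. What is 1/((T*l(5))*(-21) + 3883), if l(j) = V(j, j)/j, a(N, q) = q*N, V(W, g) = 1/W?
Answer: 5/19751 ≈ 0.00025315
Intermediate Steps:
V(W, g) = 1/W
a(N, q) = N*q
l(j) = j⁻² (l(j) = 1/(j*j) = j⁻²)
T = -80 (T = (-5*4 - 1*0)*4 = (-20 + 0)*4 = -20*4 = -80)
1/((T*l(5))*(-21) + 3883) = 1/(-80/5²*(-21) + 3883) = 1/(-80*1/25*(-21) + 3883) = 1/(-16/5*(-21) + 3883) = 1/(336/5 + 3883) = 1/(19751/5) = 5/19751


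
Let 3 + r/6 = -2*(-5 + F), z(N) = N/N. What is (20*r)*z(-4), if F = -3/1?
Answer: 1560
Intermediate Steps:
z(N) = 1
F = -3 (F = -3*1 = -3)
r = 78 (r = -18 + 6*(-2*(-5 - 3)) = -18 + 6*(-2*(-8)) = -18 + 6*16 = -18 + 96 = 78)
(20*r)*z(-4) = (20*78)*1 = 1560*1 = 1560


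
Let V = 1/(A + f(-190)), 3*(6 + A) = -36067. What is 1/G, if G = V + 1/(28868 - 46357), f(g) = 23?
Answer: -629883824/88483 ≈ -7118.7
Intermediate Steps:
A = -36085/3 (A = -6 + (⅓)*(-36067) = -6 - 36067/3 = -36085/3 ≈ -12028.)
V = -3/36016 (V = 1/(-36085/3 + 23) = 1/(-36016/3) = -3/36016 ≈ -8.3296e-5)
G = -88483/629883824 (G = -3/36016 + 1/(28868 - 46357) = -3/36016 + 1/(-17489) = -3/36016 - 1/17489 = -88483/629883824 ≈ -0.00014048)
1/G = 1/(-88483/629883824) = -629883824/88483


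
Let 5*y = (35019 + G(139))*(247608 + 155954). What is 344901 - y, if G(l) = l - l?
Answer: -14130613173/5 ≈ -2.8261e+9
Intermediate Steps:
G(l) = 0
y = 14132337678/5 (y = ((35019 + 0)*(247608 + 155954))/5 = (35019*403562)/5 = (1/5)*14132337678 = 14132337678/5 ≈ 2.8265e+9)
344901 - y = 344901 - 1*14132337678/5 = 344901 - 14132337678/5 = -14130613173/5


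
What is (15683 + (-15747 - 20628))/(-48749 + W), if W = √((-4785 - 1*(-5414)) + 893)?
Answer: 1008714308/2376463479 + 20692*√1522/2376463479 ≈ 0.42480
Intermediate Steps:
W = √1522 (W = √((-4785 + 5414) + 893) = √(629 + 893) = √1522 ≈ 39.013)
(15683 + (-15747 - 20628))/(-48749 + W) = (15683 + (-15747 - 20628))/(-48749 + √1522) = (15683 - 36375)/(-48749 + √1522) = -20692/(-48749 + √1522)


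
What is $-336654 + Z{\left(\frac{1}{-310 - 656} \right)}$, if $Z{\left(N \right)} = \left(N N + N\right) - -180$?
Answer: $- \frac{313982732909}{933156} \approx -3.3647 \cdot 10^{5}$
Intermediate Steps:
$Z{\left(N \right)} = 180 + N + N^{2}$ ($Z{\left(N \right)} = \left(N^{2} + N\right) + 180 = \left(N + N^{2}\right) + 180 = 180 + N + N^{2}$)
$-336654 + Z{\left(\frac{1}{-310 - 656} \right)} = -336654 + \left(180 + \frac{1}{-310 - 656} + \left(\frac{1}{-310 - 656}\right)^{2}\right) = -336654 + \left(180 + \frac{1}{-966} + \left(\frac{1}{-966}\right)^{2}\right) = -336654 + \left(180 - \frac{1}{966} + \left(- \frac{1}{966}\right)^{2}\right) = -336654 + \left(180 - \frac{1}{966} + \frac{1}{933156}\right) = -336654 + \frac{167967115}{933156} = - \frac{313982732909}{933156}$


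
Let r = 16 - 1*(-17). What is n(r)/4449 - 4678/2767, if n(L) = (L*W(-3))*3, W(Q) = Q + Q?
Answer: -7485340/4103461 ≈ -1.8242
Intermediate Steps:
r = 33 (r = 16 + 17 = 33)
W(Q) = 2*Q
n(L) = -18*L (n(L) = (L*(2*(-3)))*3 = (L*(-6))*3 = -6*L*3 = -18*L)
n(r)/4449 - 4678/2767 = -18*33/4449 - 4678/2767 = -594*1/4449 - 4678*1/2767 = -198/1483 - 4678/2767 = -7485340/4103461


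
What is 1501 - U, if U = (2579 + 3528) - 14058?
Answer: 9452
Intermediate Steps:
U = -7951 (U = 6107 - 14058 = -7951)
1501 - U = 1501 - 1*(-7951) = 1501 + 7951 = 9452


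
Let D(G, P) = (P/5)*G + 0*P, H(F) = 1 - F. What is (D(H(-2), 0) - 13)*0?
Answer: 0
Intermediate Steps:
D(G, P) = G*P/5 (D(G, P) = (P*(⅕))*G + 0 = (P/5)*G + 0 = G*P/5 + 0 = G*P/5)
(D(H(-2), 0) - 13)*0 = ((⅕)*(1 - 1*(-2))*0 - 13)*0 = ((⅕)*(1 + 2)*0 - 13)*0 = ((⅕)*3*0 - 13)*0 = (0 - 13)*0 = -13*0 = 0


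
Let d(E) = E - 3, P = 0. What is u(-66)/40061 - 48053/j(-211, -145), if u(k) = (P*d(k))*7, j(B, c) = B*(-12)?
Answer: -48053/2532 ≈ -18.978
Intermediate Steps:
j(B, c) = -12*B
d(E) = -3 + E
u(k) = 0 (u(k) = (0*(-3 + k))*7 = 0*7 = 0)
u(-66)/40061 - 48053/j(-211, -145) = 0/40061 - 48053/((-12*(-211))) = 0*(1/40061) - 48053/2532 = 0 - 48053*1/2532 = 0 - 48053/2532 = -48053/2532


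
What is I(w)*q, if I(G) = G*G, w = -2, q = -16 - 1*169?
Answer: -740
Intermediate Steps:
q = -185 (q = -16 - 169 = -185)
I(G) = G²
I(w)*q = (-2)²*(-185) = 4*(-185) = -740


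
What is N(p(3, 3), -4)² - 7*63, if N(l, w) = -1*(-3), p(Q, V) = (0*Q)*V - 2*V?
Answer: -432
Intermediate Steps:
p(Q, V) = -2*V (p(Q, V) = 0*V - 2*V = 0 - 2*V = -2*V)
N(l, w) = 3
N(p(3, 3), -4)² - 7*63 = 3² - 7*63 = 9 - 441 = -432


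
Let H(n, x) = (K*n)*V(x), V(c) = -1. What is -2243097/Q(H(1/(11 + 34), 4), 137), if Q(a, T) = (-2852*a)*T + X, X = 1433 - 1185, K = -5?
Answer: 20187873/388492 ≈ 51.965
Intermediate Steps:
X = 248
H(n, x) = 5*n (H(n, x) = -5*n*(-1) = 5*n)
Q(a, T) = 248 - 2852*T*a (Q(a, T) = (-2852*a)*T + 248 = -2852*T*a + 248 = 248 - 2852*T*a)
-2243097/Q(H(1/(11 + 34), 4), 137) = -2243097/(248 - 2852*137*5/(11 + 34)) = -2243097/(248 - 2852*137*5/45) = -2243097/(248 - 2852*137*5*(1/45)) = -2243097/(248 - 2852*137*1/9) = -2243097/(248 - 390724/9) = -2243097/(-388492/9) = -2243097*(-9/388492) = 20187873/388492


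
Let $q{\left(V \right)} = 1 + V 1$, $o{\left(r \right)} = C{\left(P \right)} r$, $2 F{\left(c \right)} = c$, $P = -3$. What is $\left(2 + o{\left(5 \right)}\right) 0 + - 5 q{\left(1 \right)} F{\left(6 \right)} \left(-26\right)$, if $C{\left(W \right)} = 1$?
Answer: $780$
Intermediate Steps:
$F{\left(c \right)} = \frac{c}{2}$
$o{\left(r \right)} = r$ ($o{\left(r \right)} = 1 r = r$)
$q{\left(V \right)} = 1 + V$
$\left(2 + o{\left(5 \right)}\right) 0 + - 5 q{\left(1 \right)} F{\left(6 \right)} \left(-26\right) = \left(2 + 5\right) 0 + - 5 \left(1 + 1\right) \frac{1}{2} \cdot 6 \left(-26\right) = 7 \cdot 0 + \left(-5\right) 2 \cdot 3 \left(-26\right) = 0 + \left(-10\right) 3 \left(-26\right) = 0 - -780 = 0 + 780 = 780$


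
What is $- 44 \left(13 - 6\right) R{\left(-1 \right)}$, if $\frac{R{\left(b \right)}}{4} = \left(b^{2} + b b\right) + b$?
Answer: $-1232$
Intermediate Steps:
$R{\left(b \right)} = 4 b + 8 b^{2}$ ($R{\left(b \right)} = 4 \left(\left(b^{2} + b b\right) + b\right) = 4 \left(\left(b^{2} + b^{2}\right) + b\right) = 4 \left(2 b^{2} + b\right) = 4 \left(b + 2 b^{2}\right) = 4 b + 8 b^{2}$)
$- 44 \left(13 - 6\right) R{\left(-1 \right)} = - 44 \left(13 - 6\right) 4 \left(-1\right) \left(1 + 2 \left(-1\right)\right) = \left(-44\right) 7 \cdot 4 \left(-1\right) \left(1 - 2\right) = - 308 \cdot 4 \left(-1\right) \left(-1\right) = \left(-308\right) 4 = -1232$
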